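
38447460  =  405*94932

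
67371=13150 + 54221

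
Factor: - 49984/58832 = -2^2*11^1*71^1 * 3677^ (  -  1)= - 3124/3677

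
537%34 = 27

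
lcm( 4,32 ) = 32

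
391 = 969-578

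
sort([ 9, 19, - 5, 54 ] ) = [ - 5,9,19,54 ] 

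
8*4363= 34904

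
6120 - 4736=1384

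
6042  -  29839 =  - 23797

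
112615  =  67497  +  45118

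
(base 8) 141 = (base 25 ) 3M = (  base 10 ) 97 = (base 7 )166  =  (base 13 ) 76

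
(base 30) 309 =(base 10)2709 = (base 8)5225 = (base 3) 10201100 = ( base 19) 79b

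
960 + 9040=10000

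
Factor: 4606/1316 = 7/2=2^ (-1)*7^1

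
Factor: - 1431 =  - 3^3*53^1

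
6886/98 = 3443/49 = 70.27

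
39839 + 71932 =111771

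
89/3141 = 89/3141  =  0.03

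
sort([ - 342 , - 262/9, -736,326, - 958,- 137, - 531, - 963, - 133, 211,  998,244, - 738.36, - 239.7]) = [ - 963, - 958, - 738.36, - 736, - 531, - 342, - 239.7,- 137, - 133 , - 262/9,211,244, 326, 998 ]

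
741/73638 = 247/24546 = 0.01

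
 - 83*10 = -830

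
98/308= 7/22 = 0.32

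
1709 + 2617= 4326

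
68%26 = 16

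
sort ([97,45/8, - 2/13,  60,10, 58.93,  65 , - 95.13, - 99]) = [ - 99 , - 95.13, -2/13, 45/8 , 10, 58.93 , 60,65, 97]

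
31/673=31/673  =  0.05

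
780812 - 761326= 19486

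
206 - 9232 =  - 9026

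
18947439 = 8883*2133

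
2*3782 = 7564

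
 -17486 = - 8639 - 8847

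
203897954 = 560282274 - 356384320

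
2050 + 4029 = 6079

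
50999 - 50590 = 409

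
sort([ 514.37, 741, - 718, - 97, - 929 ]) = [ - 929, - 718,-97,514.37,741 ]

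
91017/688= 132 +201/688 =132.29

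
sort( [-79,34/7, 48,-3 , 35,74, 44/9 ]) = [ - 79 , - 3,  34/7,44/9, 35,48, 74] 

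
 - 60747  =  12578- 73325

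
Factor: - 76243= - 76243^1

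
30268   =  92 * 329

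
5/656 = 5/656= 0.01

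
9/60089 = 9/60089 = 0.00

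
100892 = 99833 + 1059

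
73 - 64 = 9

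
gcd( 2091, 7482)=3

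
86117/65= 1324 + 57/65 = 1324.88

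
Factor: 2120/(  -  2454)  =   - 1060/1227 = - 2^2*3^( - 1)*5^1* 53^1*409^( -1)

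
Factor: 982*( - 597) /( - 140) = 2^ ( - 1)*3^1*5^( - 1)*7^(-1)*199^1*491^1 = 293127/70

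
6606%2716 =1174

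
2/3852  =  1/1926 = 0.00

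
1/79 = 1/79= 0.01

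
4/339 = 4/339 = 0.01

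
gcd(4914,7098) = 546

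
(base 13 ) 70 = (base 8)133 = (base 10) 91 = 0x5b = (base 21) 47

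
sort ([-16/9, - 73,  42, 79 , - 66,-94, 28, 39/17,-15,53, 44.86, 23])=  [ - 94,- 73,  -  66, - 15, - 16/9,  39/17, 23 , 28,42, 44.86,53,79] 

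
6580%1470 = 700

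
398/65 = 398/65 = 6.12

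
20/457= 20/457 = 0.04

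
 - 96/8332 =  - 24/2083 = - 0.01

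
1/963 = 1/963 = 0.00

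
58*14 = 812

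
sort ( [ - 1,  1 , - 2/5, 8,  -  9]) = [  -  9, - 1, - 2/5, 1,8]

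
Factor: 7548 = 2^2* 3^1 * 17^1  *37^1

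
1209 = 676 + 533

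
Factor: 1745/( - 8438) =  -  2^( - 1)*5^1*349^1 * 4219^( - 1 )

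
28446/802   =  35 + 188/401 = 35.47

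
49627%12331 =303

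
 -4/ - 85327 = 4/85327 = 0.00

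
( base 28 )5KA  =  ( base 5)120430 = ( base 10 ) 4490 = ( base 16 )118A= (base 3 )20011022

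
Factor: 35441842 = 2^1 * 53^1 * 257^1 * 1301^1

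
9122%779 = 553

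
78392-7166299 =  - 7087907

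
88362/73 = 1210+32/73=1210.44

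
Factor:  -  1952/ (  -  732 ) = 2^3*3^ ( - 1) = 8/3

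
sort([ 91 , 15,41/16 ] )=[ 41/16,15 , 91 ] 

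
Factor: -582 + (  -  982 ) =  - 1564 = - 2^2* 17^1*23^1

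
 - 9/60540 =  - 1 + 20177/20180 = - 0.00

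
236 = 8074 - 7838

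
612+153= 765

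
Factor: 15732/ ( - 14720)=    - 171/160 = - 2^( - 5)*3^2*5^(-1 )*19^1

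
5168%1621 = 305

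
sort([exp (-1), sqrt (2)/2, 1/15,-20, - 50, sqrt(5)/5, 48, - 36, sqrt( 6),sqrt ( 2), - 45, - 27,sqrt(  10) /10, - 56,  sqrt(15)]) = [- 56,-50, - 45,-36, -27, - 20,1/15, sqrt( 10) /10,exp( - 1 ),sqrt ( 5)/5 , sqrt( 2)/2,sqrt( 2),sqrt (6),sqrt ( 15 ),48]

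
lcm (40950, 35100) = 245700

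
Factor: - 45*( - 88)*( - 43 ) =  - 170280 = - 2^3 * 3^2*5^1*11^1*43^1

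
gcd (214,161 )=1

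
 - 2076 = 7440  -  9516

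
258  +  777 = 1035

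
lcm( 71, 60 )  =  4260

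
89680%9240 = 6520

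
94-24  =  70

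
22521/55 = 409+26/55 = 409.47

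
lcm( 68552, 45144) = 1850904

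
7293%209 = 187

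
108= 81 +27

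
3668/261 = 3668/261 = 14.05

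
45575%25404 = 20171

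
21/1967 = 3/281 = 0.01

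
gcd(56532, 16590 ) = 42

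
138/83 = 138/83 = 1.66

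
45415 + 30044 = 75459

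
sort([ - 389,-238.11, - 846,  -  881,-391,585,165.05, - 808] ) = [ -881, - 846, - 808, - 391, - 389, - 238.11,165.05 , 585]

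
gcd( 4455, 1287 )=99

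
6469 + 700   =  7169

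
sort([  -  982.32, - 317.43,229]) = [ - 982.32,- 317.43, 229]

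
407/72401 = 407/72401 = 0.01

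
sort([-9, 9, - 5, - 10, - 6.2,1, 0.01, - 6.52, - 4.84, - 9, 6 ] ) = [ - 10,-9, - 9,  -  6.52, - 6.2, - 5, - 4.84,0.01,1, 6, 9 ] 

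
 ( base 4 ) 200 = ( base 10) 32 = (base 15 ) 22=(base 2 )100000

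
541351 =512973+28378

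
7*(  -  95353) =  - 667471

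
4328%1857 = 614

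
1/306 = 1/306 = 0.00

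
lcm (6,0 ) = 0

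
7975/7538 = 1 + 437/7538 = 1.06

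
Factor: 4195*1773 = 7437735 = 3^2*5^1*197^1*839^1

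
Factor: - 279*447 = -124713=- 3^3*31^1*149^1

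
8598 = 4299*2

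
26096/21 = 1242 + 2/3 = 1242.67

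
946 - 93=853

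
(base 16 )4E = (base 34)2A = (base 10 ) 78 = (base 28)2M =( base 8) 116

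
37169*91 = 3382379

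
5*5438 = 27190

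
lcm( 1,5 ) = 5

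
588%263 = 62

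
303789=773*393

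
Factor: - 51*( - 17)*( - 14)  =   - 12138=-2^1*3^1*7^1*17^2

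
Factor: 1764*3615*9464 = 2^5 *3^3*5^1 * 7^3*13^2 * 241^1 = 60350603040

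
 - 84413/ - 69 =84413/69 = 1223.38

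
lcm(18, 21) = 126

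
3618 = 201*18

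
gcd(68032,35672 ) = 8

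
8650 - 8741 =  - 91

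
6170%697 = 594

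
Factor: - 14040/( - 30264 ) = 3^2*5^1 * 97^( - 1) = 45/97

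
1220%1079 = 141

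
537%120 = 57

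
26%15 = 11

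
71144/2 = 35572=35572.00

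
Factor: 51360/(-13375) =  - 96/25 =- 2^5*3^1*5^( - 2)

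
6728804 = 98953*68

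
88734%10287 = 6438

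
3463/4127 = 3463/4127 =0.84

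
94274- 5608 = 88666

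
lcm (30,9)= 90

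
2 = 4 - 2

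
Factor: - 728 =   -  2^3*7^1*13^1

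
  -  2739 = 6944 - 9683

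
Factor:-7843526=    - 2^1*1901^1*2063^1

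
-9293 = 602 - 9895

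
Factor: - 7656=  - 2^3*3^1*11^1*29^1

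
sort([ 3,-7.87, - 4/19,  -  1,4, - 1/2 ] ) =[ -7.87, - 1,  -  1/2,  -  4/19,3 , 4 ]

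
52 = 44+8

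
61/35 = 1+26/35 = 1.74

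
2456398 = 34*72247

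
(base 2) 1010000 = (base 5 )310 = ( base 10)80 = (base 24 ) 38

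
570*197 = 112290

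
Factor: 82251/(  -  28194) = -741/254 = -2^( - 1)*3^1*13^1*19^1 * 127^(-1) 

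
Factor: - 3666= - 2^1*3^1*13^1*47^1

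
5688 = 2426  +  3262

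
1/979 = 1/979=0.00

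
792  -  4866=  - 4074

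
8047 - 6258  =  1789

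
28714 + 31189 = 59903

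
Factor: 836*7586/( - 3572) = - 83446/47 = - 2^1*11^1*47^(  -  1 )*3793^1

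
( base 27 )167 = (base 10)898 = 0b1110000010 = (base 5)12043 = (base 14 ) 482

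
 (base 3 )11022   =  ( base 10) 116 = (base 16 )74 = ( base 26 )4C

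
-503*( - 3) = 1509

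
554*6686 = 3704044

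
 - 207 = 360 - 567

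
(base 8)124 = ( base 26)36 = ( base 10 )84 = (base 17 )4g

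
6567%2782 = 1003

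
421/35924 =421/35924 = 0.01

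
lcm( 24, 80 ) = 240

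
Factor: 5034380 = 2^2*5^1*13^1 * 17^2*67^1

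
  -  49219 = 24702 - 73921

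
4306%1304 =394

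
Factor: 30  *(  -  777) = - 2^1*3^2*5^1* 7^1*37^1 =- 23310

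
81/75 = 1 + 2/25 = 1.08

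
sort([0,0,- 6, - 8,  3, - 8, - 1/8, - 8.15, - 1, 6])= [ - 8.15,  -  8, -8,-6, - 1,  -  1/8, 0 , 0,3, 6]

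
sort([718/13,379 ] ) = [718/13,  379]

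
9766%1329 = 463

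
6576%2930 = 716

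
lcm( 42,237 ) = 3318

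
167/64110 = 167/64110= 0.00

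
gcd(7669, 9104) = 1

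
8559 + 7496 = 16055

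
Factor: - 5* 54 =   -  2^1*3^3 * 5^1  =  - 270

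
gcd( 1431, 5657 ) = 1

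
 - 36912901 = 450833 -37363734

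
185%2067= 185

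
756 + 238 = 994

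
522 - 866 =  - 344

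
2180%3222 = 2180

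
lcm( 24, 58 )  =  696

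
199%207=199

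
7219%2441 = 2337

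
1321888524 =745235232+576653292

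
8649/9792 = 961/1088=0.88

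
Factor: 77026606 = 2^1*137^1*197^1*1427^1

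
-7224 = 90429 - 97653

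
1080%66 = 24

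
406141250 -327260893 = 78880357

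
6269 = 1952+4317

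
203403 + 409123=612526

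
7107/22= 7107/22 = 323.05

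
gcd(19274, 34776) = 46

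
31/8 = 3 + 7/8  =  3.88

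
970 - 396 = 574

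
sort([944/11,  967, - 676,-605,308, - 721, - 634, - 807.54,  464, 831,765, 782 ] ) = [ - 807.54, - 721, - 676, - 634, - 605, 944/11,308, 464, 765,782,831 , 967 ] 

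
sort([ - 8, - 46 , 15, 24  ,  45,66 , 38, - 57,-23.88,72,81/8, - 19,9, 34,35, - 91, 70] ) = [ -91, -57, - 46,- 23.88, - 19, - 8, 9,81/8 , 15,24,34,  35,38,45,66,70 , 72] 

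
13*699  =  9087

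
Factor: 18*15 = 270 = 2^1 * 3^3*5^1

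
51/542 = 51/542 =0.09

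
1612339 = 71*22709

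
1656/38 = 828/19 = 43.58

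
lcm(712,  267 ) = 2136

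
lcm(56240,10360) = 393680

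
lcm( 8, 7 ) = 56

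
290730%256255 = 34475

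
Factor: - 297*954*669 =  - 189553122 = - 2^1*3^6*11^1* 53^1*223^1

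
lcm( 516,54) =4644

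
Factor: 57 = 3^1*19^1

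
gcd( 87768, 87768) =87768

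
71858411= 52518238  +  19340173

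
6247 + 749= 6996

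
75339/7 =10762 + 5/7 = 10762.71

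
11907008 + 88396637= 100303645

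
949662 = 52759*18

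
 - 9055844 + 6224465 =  - 2831379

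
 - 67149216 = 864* (- 77719)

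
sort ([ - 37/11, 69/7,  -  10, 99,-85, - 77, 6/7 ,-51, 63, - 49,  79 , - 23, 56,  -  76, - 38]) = [ - 85,  -  77, - 76,-51,-49,-38, - 23, - 10 , - 37/11, 6/7, 69/7, 56 , 63,79,99] 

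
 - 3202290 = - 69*46410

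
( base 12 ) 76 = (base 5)330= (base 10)90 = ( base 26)3c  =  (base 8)132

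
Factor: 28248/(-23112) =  -3^(-2)*11^1 = - 11/9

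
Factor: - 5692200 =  - 2^3 * 3^1*5^2*53^1 * 179^1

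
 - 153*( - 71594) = 10953882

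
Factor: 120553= 29^1 * 4157^1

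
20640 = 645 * 32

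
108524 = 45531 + 62993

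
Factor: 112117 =191^1*587^1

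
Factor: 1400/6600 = 7/33 = 3^( - 1)*7^1*11^ ( - 1) 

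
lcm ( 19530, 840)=78120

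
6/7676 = 3/3838 = 0.00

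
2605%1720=885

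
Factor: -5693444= - 2^2*1423361^1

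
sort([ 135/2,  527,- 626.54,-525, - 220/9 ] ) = [ - 626.54, - 525,-220/9,135/2, 527 ]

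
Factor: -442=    - 2^1*13^1*17^1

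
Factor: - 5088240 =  - 2^4*3^2*5^1 * 37^1*191^1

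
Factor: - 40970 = - 2^1*5^1*17^1*241^1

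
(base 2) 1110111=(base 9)142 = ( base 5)434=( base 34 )3h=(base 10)119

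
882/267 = 294/89=3.30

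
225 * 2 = 450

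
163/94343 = 163/94343 = 0.00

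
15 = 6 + 9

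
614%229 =156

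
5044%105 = 4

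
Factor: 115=5^1*23^1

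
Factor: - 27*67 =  - 1809 = - 3^3*67^1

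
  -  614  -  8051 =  - 8665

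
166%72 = 22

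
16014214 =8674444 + 7339770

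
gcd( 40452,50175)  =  3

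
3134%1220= 694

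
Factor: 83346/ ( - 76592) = - 2^( - 3) * 3^1*29^1*479^1 *4787^ ( - 1) =- 41673/38296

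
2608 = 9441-6833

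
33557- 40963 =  - 7406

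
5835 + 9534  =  15369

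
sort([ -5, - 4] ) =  [-5 , -4]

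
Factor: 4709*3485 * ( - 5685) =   -  3^1 * 5^2* 17^2*41^1*277^1*379^1=- 93295767525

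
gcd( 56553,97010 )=1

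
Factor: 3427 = 23^1 *149^1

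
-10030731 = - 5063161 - 4967570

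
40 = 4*10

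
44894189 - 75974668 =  - 31080479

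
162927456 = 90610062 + 72317394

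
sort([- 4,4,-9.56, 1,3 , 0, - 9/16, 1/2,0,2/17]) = [ - 9.56, - 4,-9/16,0, 0,2/17,  1/2 , 1,3,4 ]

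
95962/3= 31987 + 1/3 = 31987.33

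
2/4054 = 1/2027 = 0.00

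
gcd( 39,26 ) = 13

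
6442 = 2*3221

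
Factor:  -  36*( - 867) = 31212 = 2^2 * 3^3*17^2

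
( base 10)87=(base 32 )2N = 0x57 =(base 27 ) 36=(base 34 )2j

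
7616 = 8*952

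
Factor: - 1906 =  - 2^1*953^1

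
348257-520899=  - 172642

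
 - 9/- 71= 9/71 = 0.13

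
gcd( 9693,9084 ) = 3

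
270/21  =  90/7=12.86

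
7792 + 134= 7926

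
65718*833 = 54743094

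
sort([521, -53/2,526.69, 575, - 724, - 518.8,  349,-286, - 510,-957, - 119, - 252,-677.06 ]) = [ - 957, - 724, - 677.06 ,-518.8 , - 510,- 286, - 252, - 119, - 53/2,349 , 521,526.69,575 ]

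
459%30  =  9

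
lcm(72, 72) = 72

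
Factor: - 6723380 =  - 2^2*5^1*127^1* 2647^1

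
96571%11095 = 7811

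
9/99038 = 9/99038 = 0.00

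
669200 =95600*7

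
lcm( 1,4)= 4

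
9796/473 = 20 + 336/473 = 20.71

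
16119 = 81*199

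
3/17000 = 3/17000 = 0.00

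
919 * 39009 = 35849271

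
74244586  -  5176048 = 69068538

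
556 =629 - 73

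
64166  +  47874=112040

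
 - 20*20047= - 400940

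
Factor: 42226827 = 3^1*17^1*23^1*35999^1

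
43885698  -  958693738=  - 914808040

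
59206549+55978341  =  115184890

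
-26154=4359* ( -6) 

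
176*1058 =186208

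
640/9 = 640/9 = 71.11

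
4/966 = 2/483 = 0.00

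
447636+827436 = 1275072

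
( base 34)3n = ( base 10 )125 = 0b1111101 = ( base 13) 98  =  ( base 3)11122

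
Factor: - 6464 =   -  2^6*101^1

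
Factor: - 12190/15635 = - 46/59 = - 2^1 * 23^1 * 59^( - 1)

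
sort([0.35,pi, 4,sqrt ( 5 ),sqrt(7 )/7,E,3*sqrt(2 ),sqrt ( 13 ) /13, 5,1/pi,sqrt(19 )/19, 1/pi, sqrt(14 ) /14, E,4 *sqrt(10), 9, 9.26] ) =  [sqrt ( 19)/19,sqrt( 14)/14,sqrt( 13 )/13,1/pi,1/pi , 0.35,sqrt(7 )/7,sqrt(5),E, E,pi,4,3  *sqrt( 2),5,9, 9.26,  4*sqrt(10)] 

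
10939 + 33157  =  44096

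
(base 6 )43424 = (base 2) 1011101101000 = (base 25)9eh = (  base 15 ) 1B97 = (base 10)5992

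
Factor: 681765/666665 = 3^1*7^1 * 43^1*883^(-1) = 903/883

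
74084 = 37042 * 2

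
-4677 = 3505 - 8182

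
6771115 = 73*92755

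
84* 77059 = 6472956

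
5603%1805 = 188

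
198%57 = 27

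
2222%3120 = 2222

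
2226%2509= 2226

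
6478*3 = 19434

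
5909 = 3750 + 2159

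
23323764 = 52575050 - 29251286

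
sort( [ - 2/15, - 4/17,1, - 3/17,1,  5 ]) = [-4/17, - 3/17, - 2/15, 1,1,  5 ]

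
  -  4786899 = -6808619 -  -2021720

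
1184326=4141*286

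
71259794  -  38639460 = 32620334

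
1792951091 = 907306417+885644674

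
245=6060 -5815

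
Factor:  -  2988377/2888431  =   - 13^ ( - 1)*19^1*22469^1*31741^(-1)= - 426911/412633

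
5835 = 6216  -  381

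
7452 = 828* 9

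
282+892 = 1174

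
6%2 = 0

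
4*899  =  3596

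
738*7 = 5166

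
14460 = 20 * 723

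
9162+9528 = 18690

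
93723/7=13389 = 13389.00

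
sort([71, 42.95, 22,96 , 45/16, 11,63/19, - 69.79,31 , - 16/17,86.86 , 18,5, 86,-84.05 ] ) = [- 84.05, - 69.79, - 16/17, 45/16,  63/19, 5, 11, 18,22, 31 , 42.95, 71,86, 86.86,96 ] 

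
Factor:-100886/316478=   -  73/229 = -73^1*229^( - 1 ) 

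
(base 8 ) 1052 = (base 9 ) 675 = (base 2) 1000101010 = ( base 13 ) 338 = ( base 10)554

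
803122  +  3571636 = 4374758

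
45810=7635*6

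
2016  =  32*63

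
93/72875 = 93/72875 = 0.00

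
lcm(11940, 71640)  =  71640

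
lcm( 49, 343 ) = 343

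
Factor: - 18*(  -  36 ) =648= 2^3*3^4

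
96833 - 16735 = 80098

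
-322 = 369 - 691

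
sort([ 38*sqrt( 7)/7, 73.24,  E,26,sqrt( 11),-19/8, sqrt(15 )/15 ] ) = [ - 19/8,  sqrt( 15)/15,E,sqrt(11) , 38* sqrt(7)/7,26,73.24]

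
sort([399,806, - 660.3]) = [ - 660.3, 399,806 ] 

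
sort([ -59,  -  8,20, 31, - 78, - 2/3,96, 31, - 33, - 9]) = [ - 78, - 59, -33, - 9,-8,-2/3,20,31,31,96] 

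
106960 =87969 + 18991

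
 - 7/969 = -1+962/969 =- 0.01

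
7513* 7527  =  56550351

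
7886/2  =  3943 = 3943.00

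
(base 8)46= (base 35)13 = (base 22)1G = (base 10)38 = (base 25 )1d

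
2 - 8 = -6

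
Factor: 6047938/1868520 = 3023969/934260 = 2^( - 2)*3^( - 1 )*5^( - 1 )*13^1 * 23^ ( - 1)*457^1*509^1* 677^( - 1 )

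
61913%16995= 10928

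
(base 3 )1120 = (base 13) 33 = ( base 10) 42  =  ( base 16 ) 2A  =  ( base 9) 46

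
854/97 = 8 + 78/97  =  8.80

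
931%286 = 73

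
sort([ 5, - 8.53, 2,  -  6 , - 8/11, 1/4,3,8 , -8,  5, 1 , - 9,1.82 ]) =[ - 9, -8.53, - 8, - 6,-8/11,1/4, 1,1.82 , 2 , 3,5,  5, 8 ] 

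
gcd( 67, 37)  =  1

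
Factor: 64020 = 2^2 * 3^1* 5^1*11^1*97^1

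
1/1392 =1/1392 = 0.00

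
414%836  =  414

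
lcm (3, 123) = 123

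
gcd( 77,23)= 1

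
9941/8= 1242 + 5/8 = 1242.62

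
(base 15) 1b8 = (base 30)d8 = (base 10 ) 398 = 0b110001110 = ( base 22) I2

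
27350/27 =27350/27  =  1012.96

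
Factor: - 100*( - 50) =2^3*5^4 = 5000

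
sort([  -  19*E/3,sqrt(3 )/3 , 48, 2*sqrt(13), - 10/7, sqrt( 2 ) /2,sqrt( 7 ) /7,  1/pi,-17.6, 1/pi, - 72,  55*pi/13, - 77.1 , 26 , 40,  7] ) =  [-77.1, - 72,-17.6, - 19 * E/3, - 10/7, 1/pi,  1/pi,sqrt ( 7 )/7, sqrt(3 )/3, sqrt(2 ) /2,7, 2*sqrt( 13), 55 * pi/13,26,40, 48]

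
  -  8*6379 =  - 51032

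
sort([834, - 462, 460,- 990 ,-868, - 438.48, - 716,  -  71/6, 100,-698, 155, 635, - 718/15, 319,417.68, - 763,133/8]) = [ - 990, - 868,  -  763,  -  716,-698 , - 462,  -  438.48, - 718/15,-71/6, 133/8,100, 155,  319, 417.68,460, 635, 834]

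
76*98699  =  7501124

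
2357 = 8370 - 6013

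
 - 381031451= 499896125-880927576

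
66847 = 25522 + 41325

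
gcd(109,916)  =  1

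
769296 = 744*1034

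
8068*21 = 169428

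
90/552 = 15/92 = 0.16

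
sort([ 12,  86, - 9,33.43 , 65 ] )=[ - 9,12,33.43,65,86 ]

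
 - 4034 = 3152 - 7186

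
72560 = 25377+47183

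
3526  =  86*41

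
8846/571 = 15+281/571=15.49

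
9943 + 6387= 16330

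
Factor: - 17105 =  - 5^1*11^1*311^1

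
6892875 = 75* 91905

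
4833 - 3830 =1003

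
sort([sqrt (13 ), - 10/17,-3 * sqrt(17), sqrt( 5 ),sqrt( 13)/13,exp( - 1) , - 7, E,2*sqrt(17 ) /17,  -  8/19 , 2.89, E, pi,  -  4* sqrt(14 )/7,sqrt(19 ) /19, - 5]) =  [ - 3*sqrt(17) ,  -  7, - 5,  -  4 * sqrt( 14)/7, - 10/17, -8/19,sqrt ( 19 )/19, sqrt( 13)/13, exp( - 1 ), 2 * sqrt( 17)/17,sqrt(5 ), E, E, 2.89,  pi, sqrt(13) ]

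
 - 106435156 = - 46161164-60273992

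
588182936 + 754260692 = 1342443628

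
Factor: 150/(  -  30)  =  - 5^1 = - 5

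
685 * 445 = 304825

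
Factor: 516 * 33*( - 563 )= -9586764 = - 2^2*3^2*11^1*43^1*563^1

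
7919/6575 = 7919/6575 = 1.20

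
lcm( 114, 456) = 456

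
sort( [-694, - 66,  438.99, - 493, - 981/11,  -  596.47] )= [ - 694,  -  596.47, - 493,  -  981/11,- 66 , 438.99 ] 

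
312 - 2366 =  - 2054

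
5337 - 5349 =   -  12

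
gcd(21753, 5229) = 9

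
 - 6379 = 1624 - 8003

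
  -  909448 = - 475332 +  - 434116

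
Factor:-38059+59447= 2^2*5347^1 = 21388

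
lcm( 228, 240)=4560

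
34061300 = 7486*4550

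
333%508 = 333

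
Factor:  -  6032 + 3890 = - 2142 = - 2^1*3^2*7^1*17^1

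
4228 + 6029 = 10257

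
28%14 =0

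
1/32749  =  1/32749 = 0.00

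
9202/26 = 353 + 12/13 = 353.92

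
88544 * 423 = 37454112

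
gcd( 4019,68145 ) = 1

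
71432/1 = 71432 = 71432.00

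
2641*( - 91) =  - 240331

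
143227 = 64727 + 78500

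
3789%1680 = 429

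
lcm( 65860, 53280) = 4741920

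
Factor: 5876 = 2^2*13^1*113^1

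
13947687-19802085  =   - 5854398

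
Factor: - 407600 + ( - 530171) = - 17^1*55163^1=- 937771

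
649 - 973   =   - 324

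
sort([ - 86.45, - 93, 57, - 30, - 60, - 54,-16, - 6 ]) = [ - 93 , - 86.45, - 60, - 54,-30 , - 16, - 6, 57 ] 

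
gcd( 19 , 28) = 1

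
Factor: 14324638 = 2^1*83^1 * 86293^1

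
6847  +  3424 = 10271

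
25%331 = 25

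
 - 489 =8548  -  9037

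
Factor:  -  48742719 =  - 3^1 * 89^1*311^1*587^1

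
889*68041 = 60488449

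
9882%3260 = 102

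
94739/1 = 94739 = 94739.00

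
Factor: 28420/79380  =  3^( - 4 ) *29^1 =29/81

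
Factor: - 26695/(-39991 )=5^1*7^( - 1)*19^1 * 29^( - 1 )*197^( - 1 )* 281^1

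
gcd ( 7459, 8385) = 1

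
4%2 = 0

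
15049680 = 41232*365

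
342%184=158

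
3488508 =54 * 64602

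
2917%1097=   723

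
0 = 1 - 1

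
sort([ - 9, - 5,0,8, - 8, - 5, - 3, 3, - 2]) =[- 9, - 8, - 5,  -  5, - 3, - 2, 0, 3, 8]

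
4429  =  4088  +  341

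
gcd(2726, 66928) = 94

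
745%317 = 111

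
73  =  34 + 39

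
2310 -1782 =528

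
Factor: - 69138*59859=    - 4138531542= - 2^1*3^6 * 23^1*167^1*739^1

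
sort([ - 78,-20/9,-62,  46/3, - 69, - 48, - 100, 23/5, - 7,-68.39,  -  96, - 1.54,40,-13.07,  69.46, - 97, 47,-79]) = [ - 100,  -  97, - 96,  -  79, - 78, -69, - 68.39,-62, - 48, - 13.07,  -  7,-20/9,-1.54,23/5, 46/3,40,47,69.46 ] 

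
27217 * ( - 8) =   -  217736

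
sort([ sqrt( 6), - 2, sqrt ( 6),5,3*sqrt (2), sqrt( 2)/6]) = [  -  2,sqrt(2)/6,sqrt( 6),sqrt( 6) , 3 * sqrt( 2),5 ]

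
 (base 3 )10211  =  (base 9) 124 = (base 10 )103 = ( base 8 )147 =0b1100111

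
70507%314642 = 70507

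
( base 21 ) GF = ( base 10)351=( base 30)bl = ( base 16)15f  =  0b101011111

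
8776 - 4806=3970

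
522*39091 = 20405502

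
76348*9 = 687132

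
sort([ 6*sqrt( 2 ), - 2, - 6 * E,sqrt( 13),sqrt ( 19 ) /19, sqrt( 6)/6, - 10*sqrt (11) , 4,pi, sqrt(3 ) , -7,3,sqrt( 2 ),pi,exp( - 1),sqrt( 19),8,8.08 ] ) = [ -10 * sqrt( 11), - 6 * E, - 7, - 2, sqrt( 19 ) /19,exp( - 1 ) , sqrt( 6) /6,sqrt(2 ),  sqrt ( 3 ), 3,pi,pi,sqrt( 13 ),4 , sqrt(19 ),8,8.08,6 * sqrt( 2) ]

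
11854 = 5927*2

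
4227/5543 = 4227/5543 = 0.76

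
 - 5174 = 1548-6722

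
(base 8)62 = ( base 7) 101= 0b110010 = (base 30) 1K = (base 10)50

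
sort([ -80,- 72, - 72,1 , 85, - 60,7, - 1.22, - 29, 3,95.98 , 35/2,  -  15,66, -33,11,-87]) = [ - 87, - 80, - 72, - 72, - 60, - 33, - 29, - 15, - 1.22,1, 3,7,  11,35/2,66,85, 95.98]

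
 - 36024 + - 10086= - 46110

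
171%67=37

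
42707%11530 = 8117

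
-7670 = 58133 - 65803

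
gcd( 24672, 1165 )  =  1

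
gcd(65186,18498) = 2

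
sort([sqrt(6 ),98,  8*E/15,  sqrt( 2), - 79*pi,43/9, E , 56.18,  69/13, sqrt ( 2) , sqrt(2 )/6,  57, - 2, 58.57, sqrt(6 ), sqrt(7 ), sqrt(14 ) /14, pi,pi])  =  [ - 79*pi, - 2,sqrt(2 ) /6, sqrt( 14)/14, sqrt ( 2), sqrt(2),8  *  E/15,sqrt( 6), sqrt( 6 ), sqrt( 7 ),E, pi, pi,  43/9,  69/13, 56.18,57, 58.57, 98 ]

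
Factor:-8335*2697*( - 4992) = 2^7*3^2*5^1*13^1*29^1 * 31^1*1667^1 = 112217639040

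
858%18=12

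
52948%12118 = 4476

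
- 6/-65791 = 6/65791 = 0.00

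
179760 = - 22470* ( - 8 )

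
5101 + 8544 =13645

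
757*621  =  470097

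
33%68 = 33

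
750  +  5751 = 6501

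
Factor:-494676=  - 2^2*3^2*7^1*13^1  *151^1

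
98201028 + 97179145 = 195380173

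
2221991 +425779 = 2647770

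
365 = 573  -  208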